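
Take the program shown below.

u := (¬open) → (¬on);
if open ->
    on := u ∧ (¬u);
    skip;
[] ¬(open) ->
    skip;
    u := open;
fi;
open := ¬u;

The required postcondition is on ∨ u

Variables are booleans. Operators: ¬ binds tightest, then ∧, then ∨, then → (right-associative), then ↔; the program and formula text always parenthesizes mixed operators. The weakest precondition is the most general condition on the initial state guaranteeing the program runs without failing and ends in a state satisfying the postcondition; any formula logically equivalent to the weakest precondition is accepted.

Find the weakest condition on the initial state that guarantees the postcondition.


Working backward. After the program, on ∨ u must hold.
Before open := ¬u: on ∨ u
Then branch requires u; else branch requires on ∨ open.
Before the if: (open → u) ∧ ((¬open) → (on ∨ open))
Before u := (¬open) → (¬on): (open → ((¬open) → (¬on))) ∧ ((¬open) → (on ∨ open))
Answer: WP = (open → ((¬open) → (¬on))) ∧ ((¬open) → (on ∨ open))


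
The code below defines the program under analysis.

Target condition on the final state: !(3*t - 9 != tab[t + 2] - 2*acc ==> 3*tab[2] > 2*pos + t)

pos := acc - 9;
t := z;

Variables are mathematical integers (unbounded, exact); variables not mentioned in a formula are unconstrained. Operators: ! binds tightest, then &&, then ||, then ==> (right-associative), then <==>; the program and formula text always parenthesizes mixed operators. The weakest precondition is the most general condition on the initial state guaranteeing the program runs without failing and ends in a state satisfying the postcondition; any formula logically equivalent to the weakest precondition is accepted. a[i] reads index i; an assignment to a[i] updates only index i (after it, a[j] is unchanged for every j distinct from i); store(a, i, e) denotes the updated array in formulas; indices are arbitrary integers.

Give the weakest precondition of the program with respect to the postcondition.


Working backward. After the program, the postcondition !(3*t - 9 != tab[t + 2] - 2*acc ==> 3*tab[2] > 2*pos + t) must hold; in canonical form it is !(2*acc + 3*t != tab[t + 2] + 9 ==> 3*tab[2] > 2*pos + t).
Before t := z: !(2*acc + 3*z != tab[z + 2] + 9 ==> 3*tab[2] > 2*pos + z)
Before pos := acc - 9: !(2*acc + 3*z != tab[z + 2] + 9 ==> 3*tab[2] > 2*acc + z - 18)
Answer: WP = !(2*acc + 3*z != tab[z + 2] + 9 ==> 3*tab[2] > 2*acc + z - 18)


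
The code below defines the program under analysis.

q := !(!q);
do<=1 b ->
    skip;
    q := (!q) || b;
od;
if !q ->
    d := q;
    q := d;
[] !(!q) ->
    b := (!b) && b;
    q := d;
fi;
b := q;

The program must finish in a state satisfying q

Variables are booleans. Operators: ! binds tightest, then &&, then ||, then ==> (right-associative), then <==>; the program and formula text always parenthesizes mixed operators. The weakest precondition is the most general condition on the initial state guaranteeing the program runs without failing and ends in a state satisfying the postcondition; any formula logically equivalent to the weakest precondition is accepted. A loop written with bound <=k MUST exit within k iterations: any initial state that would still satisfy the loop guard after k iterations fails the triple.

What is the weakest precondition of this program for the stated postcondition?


Working backward. After the program, q must hold.
Before b := q: q
Then branch requires q; else branch requires d.
Before the if: ((!q) ==> q) && (q ==> d)
Before the loop (bound <=1), unroll the exhaustion recursion (WP_0 = exit-now case; WP_j = one more guarded iteration, up to j = 1):
  WP_0: (!b) && ((!q) ==> q) && (q ==> d)
  WP_1: (b ==> ((!b) && ((!((!q) || b)) ==> ((!q) || b)) && (((!q) || b) ==> d))) && ((!b) ==> (((!q) ==> q) && (q ==> d)))
So before the loop: (b ==> ((!b) && ((!((!q) || b)) ==> ((!q) || b)) && (((!q) || b) ==> d))) && ((!b) ==> (((!q) ==> q) && (q ==> d)))
Before q := !(!q): (b ==> ((!b) && ((!((!q) || b)) ==> ((!q) || b)) && (((!q) || b) ==> d))) && ((!b) ==> (((!q) ==> q) && (q ==> d)))
Answer: WP = (b ==> ((!b) && ((!((!q) || b)) ==> ((!q) || b)) && (((!q) || b) ==> d))) && ((!b) ==> (((!q) ==> q) && (q ==> d)))


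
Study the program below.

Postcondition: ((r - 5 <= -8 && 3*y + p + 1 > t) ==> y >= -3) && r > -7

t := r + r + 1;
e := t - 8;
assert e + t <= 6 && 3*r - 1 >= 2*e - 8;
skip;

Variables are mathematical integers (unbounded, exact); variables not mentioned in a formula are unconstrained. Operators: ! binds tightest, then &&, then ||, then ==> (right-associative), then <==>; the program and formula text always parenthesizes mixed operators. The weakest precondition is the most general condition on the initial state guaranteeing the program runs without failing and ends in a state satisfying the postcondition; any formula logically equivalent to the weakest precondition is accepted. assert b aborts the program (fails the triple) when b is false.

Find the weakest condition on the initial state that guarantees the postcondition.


Working backward. After the program, the postcondition ((r - 5 <= -8 && 3*y + p + 1 > t) ==> y >= -3) && r > -7 must hold; in canonical form it is ((r <= -3 && p + 3*y > t - 1) ==> y >= -3) && r > -7.
Before skip: ((r <= -3 && p + 3*y > t - 1) ==> y >= -3) && r > -7
Before assert e + t <= 6 && 3*r - 1 >= 2*e - 8: e + t <= 6 && 3*r >= 2*e - 7 && ((r <= -3 && p + 3*y > t - 1) ==> y >= -3) && r > -7
Before e := t - 8: 2*t <= 14 && 3*r >= 2*t - 23 && ((r <= -3 && p + 3*y > t - 1) ==> y >= -3) && r > -7
Before t := r + r + 1: 4*r <= 12 && r <= 21 && ((r <= -3 && p + 3*y > 2*r) ==> y >= -3) && r > -7
Answer: WP = 4*r <= 12 && r <= 21 && ((r <= -3 && p + 3*y > 2*r) ==> y >= -3) && r > -7


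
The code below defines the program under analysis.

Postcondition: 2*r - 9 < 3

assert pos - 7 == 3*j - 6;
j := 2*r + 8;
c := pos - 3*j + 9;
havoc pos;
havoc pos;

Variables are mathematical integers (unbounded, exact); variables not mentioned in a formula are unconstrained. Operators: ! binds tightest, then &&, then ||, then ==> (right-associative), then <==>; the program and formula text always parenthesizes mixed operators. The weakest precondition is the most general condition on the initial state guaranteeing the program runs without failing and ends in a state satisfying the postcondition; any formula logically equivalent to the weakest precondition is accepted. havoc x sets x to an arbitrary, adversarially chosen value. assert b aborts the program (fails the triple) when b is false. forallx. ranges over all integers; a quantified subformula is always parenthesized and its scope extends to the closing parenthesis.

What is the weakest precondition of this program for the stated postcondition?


Working backward. After the program, the postcondition 2*r - 9 < 3 must hold; in canonical form it is 2*r < 12.
Before havoc pos: 2*r < 12
Before havoc pos: 2*r < 12
Before c := pos - 3*j + 9: 2*r < 12
Before j := 2*r + 8: 2*r < 12
Before assert pos - 7 == 3*j - 6: pos == 3*j + 1 && 2*r < 12
Answer: WP = pos == 3*j + 1 && 2*r < 12


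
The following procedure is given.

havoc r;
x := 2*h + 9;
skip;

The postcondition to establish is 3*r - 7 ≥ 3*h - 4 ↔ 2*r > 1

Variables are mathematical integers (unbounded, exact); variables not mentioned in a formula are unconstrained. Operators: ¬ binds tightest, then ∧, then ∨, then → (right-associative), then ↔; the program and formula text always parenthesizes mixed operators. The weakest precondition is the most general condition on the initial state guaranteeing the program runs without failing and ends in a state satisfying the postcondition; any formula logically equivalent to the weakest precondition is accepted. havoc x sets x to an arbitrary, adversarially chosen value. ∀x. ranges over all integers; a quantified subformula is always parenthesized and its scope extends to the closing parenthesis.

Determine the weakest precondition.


Working backward. After the program, the postcondition 3*r - 7 ≥ 3*h - 4 ↔ 2*r > 1 must hold; in canonical form it is 3*r ≥ 3*h + 3 ↔ 2*r > 1.
Before skip: 3*r ≥ 3*h + 3 ↔ 2*r > 1
Before x := 2*h + 9: 3*r ≥ 3*h + 3 ↔ 2*r > 1
Before havoc r: ∀r_1. (3*r_1 ≥ 3*h + 3 ↔ 2*r_1 > 1)
Answer: WP = ∀r_1. (3*r_1 ≥ 3*h + 3 ↔ 2*r_1 > 1)


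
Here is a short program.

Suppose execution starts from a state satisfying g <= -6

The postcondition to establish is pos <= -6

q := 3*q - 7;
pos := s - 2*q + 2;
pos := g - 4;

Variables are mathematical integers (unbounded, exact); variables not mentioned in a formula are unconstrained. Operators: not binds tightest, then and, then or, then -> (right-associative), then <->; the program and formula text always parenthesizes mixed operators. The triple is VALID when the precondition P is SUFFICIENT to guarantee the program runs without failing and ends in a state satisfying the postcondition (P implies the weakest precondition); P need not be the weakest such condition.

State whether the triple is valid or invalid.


Working backward. After the program, pos <= -6 must hold.
Before pos := g - 4: g <= -2
Before pos := s - 2*q + 2: g <= -2
Before q := 3*q - 7: g <= -2
The weakest precondition is g <= -2.
Check whether g <= -6 implies it.
Every state satisfying the precondition satisfies the weakest precondition: the implication holds.
Answer: valid


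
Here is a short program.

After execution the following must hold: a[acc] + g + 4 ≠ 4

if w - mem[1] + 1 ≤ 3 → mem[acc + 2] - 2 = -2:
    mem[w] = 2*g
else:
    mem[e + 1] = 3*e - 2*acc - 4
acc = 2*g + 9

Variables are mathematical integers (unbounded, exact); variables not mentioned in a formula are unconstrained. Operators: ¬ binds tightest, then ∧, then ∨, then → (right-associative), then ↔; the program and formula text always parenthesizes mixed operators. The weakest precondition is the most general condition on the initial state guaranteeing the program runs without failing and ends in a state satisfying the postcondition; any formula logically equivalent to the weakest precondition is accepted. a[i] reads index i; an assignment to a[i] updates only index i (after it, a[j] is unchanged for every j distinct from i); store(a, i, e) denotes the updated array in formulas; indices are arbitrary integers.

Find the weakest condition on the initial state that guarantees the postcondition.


Working backward. After the program, the postcondition a[acc] + g + 4 ≠ 4 must hold; in canonical form it is a[acc] + g ≠ 0.
Before acc := 2*g + 9: a[2*g + 9] + g ≠ 0
Then branch requires a[2*g + 9] + g ≠ 0; else branch requires a[2*g + 9] + g ≠ 0.
Before the if: ((w ≤ mem[1] + 2 → mem[acc + 2] = 0) → a[2*g + 9] + g ≠ 0) ∧ ((¬(w ≤ mem[1] + 2 → mem[acc + 2] = 0)) → a[2*g + 9] + g ≠ 0)
Answer: WP = ((w ≤ mem[1] + 2 → mem[acc + 2] = 0) → a[2*g + 9] + g ≠ 0) ∧ ((¬(w ≤ mem[1] + 2 → mem[acc + 2] = 0)) → a[2*g + 9] + g ≠ 0)


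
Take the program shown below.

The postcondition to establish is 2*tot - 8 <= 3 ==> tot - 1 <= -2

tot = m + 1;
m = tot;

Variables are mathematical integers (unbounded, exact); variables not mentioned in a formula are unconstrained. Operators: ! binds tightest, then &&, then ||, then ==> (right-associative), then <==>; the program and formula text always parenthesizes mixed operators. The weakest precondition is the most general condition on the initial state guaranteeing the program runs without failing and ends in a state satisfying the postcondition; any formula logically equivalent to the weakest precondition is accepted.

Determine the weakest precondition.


Working backward. After the program, the postcondition 2*tot - 8 <= 3 ==> tot - 1 <= -2 must hold; in canonical form it is 2*tot <= 11 ==> tot <= -1.
Before m := tot: 2*tot <= 11 ==> tot <= -1
Before tot := m + 1: 2*m <= 9 ==> m <= -2
Answer: WP = 2*m <= 9 ==> m <= -2


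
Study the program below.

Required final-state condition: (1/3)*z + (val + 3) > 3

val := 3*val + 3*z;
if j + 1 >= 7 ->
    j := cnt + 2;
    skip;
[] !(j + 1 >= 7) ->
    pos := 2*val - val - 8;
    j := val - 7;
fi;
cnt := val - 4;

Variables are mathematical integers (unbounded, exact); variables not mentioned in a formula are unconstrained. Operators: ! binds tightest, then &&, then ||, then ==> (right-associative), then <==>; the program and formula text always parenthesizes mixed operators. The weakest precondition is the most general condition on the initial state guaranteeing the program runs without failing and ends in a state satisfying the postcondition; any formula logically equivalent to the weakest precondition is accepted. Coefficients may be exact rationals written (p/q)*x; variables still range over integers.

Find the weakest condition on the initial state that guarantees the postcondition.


Working backward. After the program, the postcondition (1/3)*z + (val + 3) > 3 must hold; in canonical form it is val + (1/3)*z > 0.
Before cnt := val - 4: val + (1/3)*z > 0
Then branch requires val + (1/3)*z > 0; else branch requires val + (1/3)*z > 0.
Before the if: (j >= 6 ==> val + (1/3)*z > 0) && ((!(j >= 6)) ==> val + (1/3)*z > 0)
Before val := 3*val + 3*z: (j >= 6 ==> 3*val + (10/3)*z > 0) && ((!(j >= 6)) ==> 3*val + (10/3)*z > 0)
Answer: WP = (j >= 6 ==> 3*val + (10/3)*z > 0) && ((!(j >= 6)) ==> 3*val + (10/3)*z > 0)


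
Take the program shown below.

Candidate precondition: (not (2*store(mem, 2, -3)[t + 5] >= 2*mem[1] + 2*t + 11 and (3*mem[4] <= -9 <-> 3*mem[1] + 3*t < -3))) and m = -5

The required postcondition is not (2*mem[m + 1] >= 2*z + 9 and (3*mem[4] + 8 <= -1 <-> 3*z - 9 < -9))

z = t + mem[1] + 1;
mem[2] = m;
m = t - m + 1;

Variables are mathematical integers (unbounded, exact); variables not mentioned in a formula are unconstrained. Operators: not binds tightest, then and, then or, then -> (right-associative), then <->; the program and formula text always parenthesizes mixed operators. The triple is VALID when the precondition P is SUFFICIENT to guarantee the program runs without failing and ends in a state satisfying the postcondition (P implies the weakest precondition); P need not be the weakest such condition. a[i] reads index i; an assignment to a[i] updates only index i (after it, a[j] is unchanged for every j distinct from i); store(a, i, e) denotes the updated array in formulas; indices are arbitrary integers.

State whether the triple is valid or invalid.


Working backward. After the program, the postcondition not (2*mem[m + 1] >= 2*z + 9 and (3*mem[4] + 8 <= -1 <-> 3*z - 9 < -9)) must hold; in canonical form it is not (2*mem[m + 1] >= 2*z + 9 and (3*mem[4] <= -9 <-> 3*z < 0)).
Before m := t - m + 1: not (2*mem[-m + t + 2] >= 2*z + 9 and (3*mem[4] <= -9 <-> 3*z < 0))
Before mem[2] := m: not (2*store(mem, 2, m)[-m + t + 2] >= 2*z + 9 and (3*mem[4] <= -9 <-> 3*z < 0))
Before z := t + mem[1] + 1: not (2*store(mem, 2, m)[-m + t + 2] >= 2*mem[1] + 2*t + 11 and (3*mem[4] <= -9 <-> 3*mem[1] + 3*t < -3))
The weakest precondition is not (2*store(mem, 2, m)[-m + t + 2] >= 2*mem[1] + 2*t + 11 and (3*mem[4] <= -9 <-> 3*mem[1] + 3*t < -3)).
Check whether (not (2*store(mem, 2, -3)[t + 5] >= 2*mem[1] + 2*t + 11 and (3*mem[4] <= -9 <-> 3*mem[1] + 3*t < -3))) and m = -5 implies it.
Countermodel: at the initial state m = -5, mem = {[1] = 3, [2] = 6, [3] = 5, [4] = 15521, elsewhere 6}, t = -4, the precondition holds but the weakest precondition fails.
Answer: invalid


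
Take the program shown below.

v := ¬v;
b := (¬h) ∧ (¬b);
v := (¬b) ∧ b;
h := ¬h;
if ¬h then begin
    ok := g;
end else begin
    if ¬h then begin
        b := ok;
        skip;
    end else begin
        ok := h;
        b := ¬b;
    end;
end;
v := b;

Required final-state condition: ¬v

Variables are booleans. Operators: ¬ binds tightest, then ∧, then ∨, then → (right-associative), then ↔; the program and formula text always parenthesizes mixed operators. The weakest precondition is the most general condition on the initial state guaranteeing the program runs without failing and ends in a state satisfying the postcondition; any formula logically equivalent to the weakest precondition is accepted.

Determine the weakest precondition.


Working backward. After the program, ¬v must hold.
Before v := b: ¬b
Then branch requires ¬b; else branch requires ((¬h) → (¬ok)) ∧ (h → b).
Before the if: ((¬h) → (¬b)) ∧ (h → (((¬h) → (¬ok)) ∧ (h → b)))
Before h := ¬h: (h → (¬b)) ∧ ((¬h) → ((h → (¬ok)) ∧ ((¬h) → b)))
Before v := (¬b) ∧ b: (h → (¬b)) ∧ ((¬h) → ((h → (¬ok)) ∧ ((¬h) → b)))
Before b := (¬h) ∧ (¬b): (h → (¬((¬h) ∧ (¬b)))) ∧ ((¬h) → ((h → (¬ok)) ∧ ((¬h) → ((¬h) ∧ (¬b)))))
Before v := ¬v: (h → (¬((¬h) ∧ (¬b)))) ∧ ((¬h) → ((h → (¬ok)) ∧ ((¬h) → ((¬h) ∧ (¬b)))))
Answer: WP = (h → (¬((¬h) ∧ (¬b)))) ∧ ((¬h) → ((h → (¬ok)) ∧ ((¬h) → ((¬h) ∧ (¬b)))))


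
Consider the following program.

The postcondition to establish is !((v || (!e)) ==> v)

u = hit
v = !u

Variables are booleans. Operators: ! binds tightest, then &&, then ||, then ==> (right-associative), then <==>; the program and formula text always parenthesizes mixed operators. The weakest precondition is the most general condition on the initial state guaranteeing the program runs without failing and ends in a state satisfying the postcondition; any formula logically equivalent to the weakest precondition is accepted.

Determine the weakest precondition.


Working backward. After the program, !((v || (!e)) ==> v) must hold.
Before v := !u: !(((!u) || (!e)) ==> (!u))
Before u := hit: !(((!hit) || (!e)) ==> (!hit))
Answer: WP = !(((!hit) || (!e)) ==> (!hit))


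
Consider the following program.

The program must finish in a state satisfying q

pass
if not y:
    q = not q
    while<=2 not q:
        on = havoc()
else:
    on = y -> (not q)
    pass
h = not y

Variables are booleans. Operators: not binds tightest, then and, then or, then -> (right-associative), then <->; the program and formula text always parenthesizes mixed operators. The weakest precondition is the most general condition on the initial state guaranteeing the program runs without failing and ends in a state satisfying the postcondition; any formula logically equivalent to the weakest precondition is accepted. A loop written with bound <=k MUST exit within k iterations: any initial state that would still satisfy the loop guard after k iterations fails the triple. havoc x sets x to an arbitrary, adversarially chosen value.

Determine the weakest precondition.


Working backward. After the program, q must hold.
Before h := not y: q
Then branch requires q -> (q -> (not q)); else branch requires q.
Before the if: ((not y) -> (q -> (q -> (not q)))) and (y -> q)
Before skip: ((not y) -> (q -> (q -> (not q)))) and (y -> q)
Answer: WP = ((not y) -> (q -> (q -> (not q)))) and (y -> q)


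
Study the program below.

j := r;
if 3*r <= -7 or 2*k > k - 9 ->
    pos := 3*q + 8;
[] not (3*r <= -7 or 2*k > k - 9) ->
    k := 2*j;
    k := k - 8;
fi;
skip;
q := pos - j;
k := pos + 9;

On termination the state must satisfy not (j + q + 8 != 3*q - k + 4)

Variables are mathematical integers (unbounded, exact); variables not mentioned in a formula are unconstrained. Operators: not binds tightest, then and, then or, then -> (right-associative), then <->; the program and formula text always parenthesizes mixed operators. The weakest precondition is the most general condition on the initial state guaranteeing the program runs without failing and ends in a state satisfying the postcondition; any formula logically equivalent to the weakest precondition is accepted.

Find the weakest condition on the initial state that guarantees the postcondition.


Working backward. After the program, the postcondition not (j + q + 8 != 3*q - k + 4) must hold; in canonical form it is not (j + k != 2*q - 4).
Before k := pos + 9: not (j + pos != 2*q - 13)
Before q := pos - j: not (3*j != pos - 13)
Before skip: not (3*j != pos - 13)
Then branch requires not (3*j != 3*q - 5); else branch requires not (3*j != pos - 13).
Before the if: ((3*r <= -7 or k > -9) -> (not (3*j != 3*q - 5))) and ((not (3*r <= -7 or k > -9)) -> (not (3*j != pos - 13)))
Before j := r: ((3*r <= -7 or k > -9) -> (not (3*r != 3*q - 5))) and ((not (3*r <= -7 or k > -9)) -> (not (3*r != pos - 13)))
Answer: WP = ((3*r <= -7 or k > -9) -> (not (3*r != 3*q - 5))) and ((not (3*r <= -7 or k > -9)) -> (not (3*r != pos - 13)))


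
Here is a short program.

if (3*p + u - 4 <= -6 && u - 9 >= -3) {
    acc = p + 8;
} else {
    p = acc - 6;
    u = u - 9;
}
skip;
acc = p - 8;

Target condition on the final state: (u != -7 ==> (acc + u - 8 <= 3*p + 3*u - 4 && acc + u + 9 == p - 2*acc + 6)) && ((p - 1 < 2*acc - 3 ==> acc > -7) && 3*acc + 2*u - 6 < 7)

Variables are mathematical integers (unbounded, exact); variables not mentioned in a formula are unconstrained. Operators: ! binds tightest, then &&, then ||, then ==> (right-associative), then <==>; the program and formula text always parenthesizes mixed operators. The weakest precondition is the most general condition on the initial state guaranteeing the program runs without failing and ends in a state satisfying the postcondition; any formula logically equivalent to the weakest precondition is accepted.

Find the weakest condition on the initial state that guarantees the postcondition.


Working backward. After the program, the postcondition (u != -7 ==> (acc + u - 8 <= 3*p + 3*u - 4 && acc + u + 9 == p - 2*acc + 6)) && ((p - 1 < 2*acc - 3 ==> acc > -7) && 3*acc + 2*u - 6 < 7) must hold; in canonical form it is (u != -7 ==> (acc <= 3*p + 2*u + 4 && 3*acc + u == p - 3)) && (p < 2*acc - 2 ==> acc > -7) && 3*acc + 2*u < 13.
Before acc := p - 8: (u != -7 ==> (2*p + 2*u >= -12 && 2*p + u == 21)) && (p > 18 ==> p > 1) && 3*p + 2*u < 37
Before skip: (u != -7 ==> (2*p + 2*u >= -12 && 2*p + u == 21)) && (p > 18 ==> p > 1) && 3*p + 2*u < 37
Then branch requires (u != -7 ==> (2*p + 2*u >= -12 && 2*p + u == 21)) && (p > 18 ==> p > 1) && 3*p + 2*u < 37; else branch requires (u != 2 ==> (2*acc + 2*u >= 18 && 2*acc + u == 42)) && (acc > 24 ==> acc > 7) && 3*acc + 2*u < 73.
Before the if: ((3*p + u <= -2 && u >= 6) ==> ((u != -7 ==> (2*p + 2*u >= -12 && 2*p + u == 21)) && (p > 18 ==> p > 1) && 3*p + 2*u < 37)) && ((!(3*p + u <= -2 && u >= 6)) ==> ((u != 2 ==> (2*acc + 2*u >= 18 && 2*acc + u == 42)) && (acc > 24 ==> acc > 7) && 3*acc + 2*u < 73))
Answer: WP = ((3*p + u <= -2 && u >= 6) ==> ((u != -7 ==> (2*p + 2*u >= -12 && 2*p + u == 21)) && (p > 18 ==> p > 1) && 3*p + 2*u < 37)) && ((!(3*p + u <= -2 && u >= 6)) ==> ((u != 2 ==> (2*acc + 2*u >= 18 && 2*acc + u == 42)) && (acc > 24 ==> acc > 7) && 3*acc + 2*u < 73))


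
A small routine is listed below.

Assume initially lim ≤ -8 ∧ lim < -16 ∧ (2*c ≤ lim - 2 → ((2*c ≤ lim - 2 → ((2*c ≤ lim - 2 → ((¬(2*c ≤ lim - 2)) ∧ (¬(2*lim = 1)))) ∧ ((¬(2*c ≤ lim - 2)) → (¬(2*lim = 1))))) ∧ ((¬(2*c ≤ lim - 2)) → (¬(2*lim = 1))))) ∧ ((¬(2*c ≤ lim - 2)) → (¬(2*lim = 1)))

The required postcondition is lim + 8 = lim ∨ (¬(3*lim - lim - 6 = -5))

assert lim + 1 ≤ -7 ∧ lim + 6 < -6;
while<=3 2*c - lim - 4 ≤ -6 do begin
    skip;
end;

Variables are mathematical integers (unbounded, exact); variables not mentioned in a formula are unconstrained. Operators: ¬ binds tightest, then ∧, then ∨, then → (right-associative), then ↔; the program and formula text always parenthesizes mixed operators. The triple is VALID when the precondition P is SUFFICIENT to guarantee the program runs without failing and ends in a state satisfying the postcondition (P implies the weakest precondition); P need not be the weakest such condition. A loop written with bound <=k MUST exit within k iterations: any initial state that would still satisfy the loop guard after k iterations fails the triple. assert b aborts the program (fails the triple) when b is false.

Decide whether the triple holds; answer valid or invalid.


Working backward. After the program, the postcondition lim + 8 = lim ∨ (¬(3*lim - lim - 6 = -5)) must hold; in canonical form it is ¬(2*lim = 1).
Before the loop (bound <=3), unroll the exhaustion recursion (WP_0 = exit-now case; WP_j = one more guarded iteration, up to j = 3):
  WP_0: (¬(2*c ≤ lim - 2)) ∧ (¬(2*lim = 1))
  WP_1: (2*c ≤ lim - 2 → ((¬(2*c ≤ lim - 2)) ∧ (¬(2*lim = 1)))) ∧ ((¬(2*c ≤ lim - 2)) → (¬(2*lim = 1)))
  WP_2: (2*c ≤ lim - 2 → ((2*c ≤ lim - 2 → ((¬(2*c ≤ lim - 2)) ∧ (¬(2*lim = 1)))) ∧ ((¬(2*c ≤ lim - 2)) → (¬(2*lim = 1))))) ∧ ((¬(2*c ≤ lim - 2)) → (¬(2*lim = 1)))
  WP_3: (2*c ≤ lim - 2 → ((2*c ≤ lim - 2 → ((2*c ≤ lim - 2 → ((¬(2*c ≤ lim - 2)) ∧ (¬(2*lim = 1)))) ∧ ((¬(2*c ≤ lim - 2)) → (¬(2*lim = 1))))) ∧ ((¬(2*c ≤ lim - 2)) → (¬(2*lim = 1))))) ∧ ((¬(2*c ≤ lim - 2)) → (¬(2*lim = 1)))
So before the loop: (2*c ≤ lim - 2 → ((2*c ≤ lim - 2 → ((2*c ≤ lim - 2 → ((¬(2*c ≤ lim - 2)) ∧ (¬(2*lim = 1)))) ∧ ((¬(2*c ≤ lim - 2)) → (¬(2*lim = 1))))) ∧ ((¬(2*c ≤ lim - 2)) → (¬(2*lim = 1))))) ∧ ((¬(2*c ≤ lim - 2)) → (¬(2*lim = 1)))
Before assert lim + 1 ≤ -7 ∧ lim + 6 < -6: lim ≤ -8 ∧ lim < -12 ∧ (2*c ≤ lim - 2 → ((2*c ≤ lim - 2 → ((2*c ≤ lim - 2 → ((¬(2*c ≤ lim - 2)) ∧ (¬(2*lim = 1)))) ∧ ((¬(2*c ≤ lim - 2)) → (¬(2*lim = 1))))) ∧ ((¬(2*c ≤ lim - 2)) → (¬(2*lim = 1))))) ∧ ((¬(2*c ≤ lim - 2)) → (¬(2*lim = 1)))
The weakest precondition is lim ≤ -8 ∧ lim < -12 ∧ (2*c ≤ lim - 2 → ((2*c ≤ lim - 2 → ((2*c ≤ lim - 2 → ((¬(2*c ≤ lim - 2)) ∧ (¬(2*lim = 1)))) ∧ ((¬(2*c ≤ lim - 2)) → (¬(2*lim = 1))))) ∧ ((¬(2*c ≤ lim - 2)) → (¬(2*lim = 1))))) ∧ ((¬(2*c ≤ lim - 2)) → (¬(2*lim = 1))).
Check whether lim ≤ -8 ∧ lim < -16 ∧ (2*c ≤ lim - 2 → ((2*c ≤ lim - 2 → ((2*c ≤ lim - 2 → ((¬(2*c ≤ lim - 2)) ∧ (¬(2*lim = 1)))) ∧ ((¬(2*c ≤ lim - 2)) → (¬(2*lim = 1))))) ∧ ((¬(2*c ≤ lim - 2)) → (¬(2*lim = 1))))) ∧ ((¬(2*c ≤ lim - 2)) → (¬(2*lim = 1))) implies it.
Every state satisfying the precondition satisfies the weakest precondition: the implication holds.
Answer: valid


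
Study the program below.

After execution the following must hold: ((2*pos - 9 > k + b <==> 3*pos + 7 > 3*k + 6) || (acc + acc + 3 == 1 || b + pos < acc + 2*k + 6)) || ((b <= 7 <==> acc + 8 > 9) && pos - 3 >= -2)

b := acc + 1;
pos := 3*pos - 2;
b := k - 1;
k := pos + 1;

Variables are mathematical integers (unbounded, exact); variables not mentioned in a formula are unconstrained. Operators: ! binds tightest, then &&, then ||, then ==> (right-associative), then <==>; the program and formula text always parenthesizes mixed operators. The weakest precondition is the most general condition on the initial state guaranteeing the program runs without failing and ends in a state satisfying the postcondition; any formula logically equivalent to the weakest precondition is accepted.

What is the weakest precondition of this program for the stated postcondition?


Working backward. After the program, the postcondition ((2*pos - 9 > k + b <==> 3*pos + 7 > 3*k + 6) || (acc + acc + 3 == 1 || b + pos < acc + 2*k + 6)) || ((b <= 7 <==> acc + 8 > 9) && pos - 3 >= -2) must hold; in canonical form it is (2*pos > b + k + 9 <==> 3*pos > 3*k - 1) || 2*acc == -2 || b + pos < acc + 2*k + 6 || ((b <= 7 <==> acc > 1) && pos >= 1).
Before k := pos + 1: (!(pos > b + 10)) || 2*acc == -2 || b < acc + pos + 8 || ((b <= 7 <==> acc > 1) && pos >= 1)
Before b := k - 1: (!(pos > k + 9)) || 2*acc == -2 || k < acc + pos + 9 || ((k <= 8 <==> acc > 1) && pos >= 1)
Before pos := 3*pos - 2: (!(3*pos > k + 11)) || 2*acc == -2 || k < acc + 3*pos + 7 || ((k <= 8 <==> acc > 1) && 3*pos >= 3)
Before b := acc + 1: (!(3*pos > k + 11)) || 2*acc == -2 || k < acc + 3*pos + 7 || ((k <= 8 <==> acc > 1) && 3*pos >= 3)
Answer: WP = (!(3*pos > k + 11)) || 2*acc == -2 || k < acc + 3*pos + 7 || ((k <= 8 <==> acc > 1) && 3*pos >= 3)


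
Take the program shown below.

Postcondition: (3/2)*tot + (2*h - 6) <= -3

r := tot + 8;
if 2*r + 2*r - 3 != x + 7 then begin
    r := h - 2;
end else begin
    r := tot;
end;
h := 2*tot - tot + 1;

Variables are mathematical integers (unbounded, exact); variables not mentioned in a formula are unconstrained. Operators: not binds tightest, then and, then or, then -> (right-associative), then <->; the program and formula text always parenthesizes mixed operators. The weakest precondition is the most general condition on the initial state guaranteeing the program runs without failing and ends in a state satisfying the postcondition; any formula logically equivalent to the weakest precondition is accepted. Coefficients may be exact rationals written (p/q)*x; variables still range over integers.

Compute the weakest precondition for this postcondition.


Working backward. After the program, the postcondition (3/2)*tot + (2*h - 6) <= -3 must hold; in canonical form it is 2*h + (3/2)*tot <= 3.
Before h := 2*tot - tot + 1: (7/2)*tot <= 1
Then branch requires (7/2)*tot <= 1; else branch requires (7/2)*tot <= 1.
Before the if: (4*r != x + 10 -> (7/2)*tot <= 1) and ((not (4*r != x + 10)) -> (7/2)*tot <= 1)
Before r := tot + 8: (4*tot != x - 22 -> (7/2)*tot <= 1) and ((not (4*tot != x - 22)) -> (7/2)*tot <= 1)
Answer: WP = (4*tot != x - 22 -> (7/2)*tot <= 1) and ((not (4*tot != x - 22)) -> (7/2)*tot <= 1)


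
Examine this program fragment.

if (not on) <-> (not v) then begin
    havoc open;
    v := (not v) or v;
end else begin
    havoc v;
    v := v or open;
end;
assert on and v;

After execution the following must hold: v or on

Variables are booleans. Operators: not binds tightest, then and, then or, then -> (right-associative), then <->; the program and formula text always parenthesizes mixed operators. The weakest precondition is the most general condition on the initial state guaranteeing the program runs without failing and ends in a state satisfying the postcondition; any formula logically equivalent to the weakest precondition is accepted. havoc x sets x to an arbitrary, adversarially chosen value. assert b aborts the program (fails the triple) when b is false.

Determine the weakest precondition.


Working backward. After the program, v or on must hold.
Before assert on and v: on and v and (v or on)
Then branch requires on; else branch requires on and open and (open or on).
Before the if: (((not on) <-> (not v)) -> on) and ((not ((not on) <-> (not v))) -> (on and open and (open or on)))
Answer: WP = (((not on) <-> (not v)) -> on) and ((not ((not on) <-> (not v))) -> (on and open and (open or on)))


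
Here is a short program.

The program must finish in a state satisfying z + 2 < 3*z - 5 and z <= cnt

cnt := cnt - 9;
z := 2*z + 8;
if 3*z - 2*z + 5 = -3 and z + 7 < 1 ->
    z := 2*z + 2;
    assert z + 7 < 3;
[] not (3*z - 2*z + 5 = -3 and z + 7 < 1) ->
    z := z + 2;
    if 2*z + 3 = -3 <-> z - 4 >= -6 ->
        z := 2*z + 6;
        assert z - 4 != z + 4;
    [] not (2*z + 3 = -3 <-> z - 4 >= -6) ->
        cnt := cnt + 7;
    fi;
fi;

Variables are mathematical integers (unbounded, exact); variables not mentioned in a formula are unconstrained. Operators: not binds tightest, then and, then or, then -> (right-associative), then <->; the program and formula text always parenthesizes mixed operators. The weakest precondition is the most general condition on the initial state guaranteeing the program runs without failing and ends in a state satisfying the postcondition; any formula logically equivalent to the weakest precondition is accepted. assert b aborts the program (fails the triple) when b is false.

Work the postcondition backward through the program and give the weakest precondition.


Working backward. After the program, the postcondition z + 2 < 3*z - 5 and z <= cnt must hold; in canonical form it is 2*z > 7 and z <= cnt.
Then branch requires 2*z < -6 and 4*z > 3 and 2*z <= cnt - 2; else branch requires ((2*z = -10 <-> z >= -4) -> (4*z > -13 and 2*z <= cnt - 10)) and ((not (2*z = -10 <-> z >= -4)) -> (2*z > 3 and z <= cnt + 5)).
Before the if: ((z = -8 and z < -6) -> (2*z < -6 and 4*z > 3 and 2*z <= cnt - 2)) and ((not (z = -8 and z < -6)) -> (((2*z = -10 <-> z >= -4) -> (4*z > -13 and 2*z <= cnt - 10)) and ((not (2*z = -10 <-> z >= -4)) -> (2*z > 3 and z <= cnt + 5))))
Before z := 2*z + 8: ((2*z = -16 and 2*z < -14) -> (4*z < -22 and 8*z > -29 and 4*z <= cnt - 18)) and ((not (2*z = -16 and 2*z < -14)) -> (((4*z = -26 <-> 2*z >= -12) -> (8*z > -45 and 4*z <= cnt - 26)) and ((not (4*z = -26 <-> 2*z >= -12)) -> (4*z > -13 and 2*z <= cnt - 3))))
Before cnt := cnt - 9: ((2*z = -16 and 2*z < -14) -> (4*z < -22 and 8*z > -29 and 4*z <= cnt - 27)) and ((not (2*z = -16 and 2*z < -14)) -> (((4*z = -26 <-> 2*z >= -12) -> (8*z > -45 and 4*z <= cnt - 35)) and ((not (4*z = -26 <-> 2*z >= -12)) -> (4*z > -13 and 2*z <= cnt - 12))))
Answer: WP = ((2*z = -16 and 2*z < -14) -> (4*z < -22 and 8*z > -29 and 4*z <= cnt - 27)) and ((not (2*z = -16 and 2*z < -14)) -> (((4*z = -26 <-> 2*z >= -12) -> (8*z > -45 and 4*z <= cnt - 35)) and ((not (4*z = -26 <-> 2*z >= -12)) -> (4*z > -13 and 2*z <= cnt - 12))))


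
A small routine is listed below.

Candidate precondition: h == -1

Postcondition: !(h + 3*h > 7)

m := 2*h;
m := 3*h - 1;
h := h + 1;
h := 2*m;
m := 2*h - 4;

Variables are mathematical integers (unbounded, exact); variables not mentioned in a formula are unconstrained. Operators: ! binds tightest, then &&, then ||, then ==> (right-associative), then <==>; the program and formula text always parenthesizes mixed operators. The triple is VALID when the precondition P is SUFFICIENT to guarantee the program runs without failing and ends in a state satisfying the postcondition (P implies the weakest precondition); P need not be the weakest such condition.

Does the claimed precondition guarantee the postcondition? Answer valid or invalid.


Working backward. After the program, the postcondition !(h + 3*h > 7) must hold; in canonical form it is !(4*h > 7).
Before m := 2*h - 4: !(4*h > 7)
Before h := 2*m: !(8*m > 7)
Before h := h + 1: !(8*m > 7)
Before m := 3*h - 1: !(24*h > 15)
Before m := 2*h: !(24*h > 15)
The weakest precondition is !(24*h > 15).
Check whether h == -1 implies it.
Every state satisfying the precondition satisfies the weakest precondition: the implication holds.
Answer: valid


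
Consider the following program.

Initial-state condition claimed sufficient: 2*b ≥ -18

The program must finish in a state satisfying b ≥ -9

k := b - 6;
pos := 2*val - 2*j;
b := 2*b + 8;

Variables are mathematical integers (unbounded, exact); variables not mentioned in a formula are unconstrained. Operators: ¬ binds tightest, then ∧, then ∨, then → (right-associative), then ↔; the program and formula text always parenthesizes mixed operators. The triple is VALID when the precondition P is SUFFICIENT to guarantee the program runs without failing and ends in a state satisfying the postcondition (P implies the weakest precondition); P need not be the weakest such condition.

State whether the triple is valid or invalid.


Working backward. After the program, b ≥ -9 must hold.
Before b := 2*b + 8: 2*b ≥ -17
Before pos := 2*val - 2*j: 2*b ≥ -17
Before k := b - 6: 2*b ≥ -17
The weakest precondition is 2*b ≥ -17.
Check whether 2*b ≥ -18 implies it.
Countermodel: at the initial state b = -9, the precondition holds but the weakest precondition fails.
Answer: invalid


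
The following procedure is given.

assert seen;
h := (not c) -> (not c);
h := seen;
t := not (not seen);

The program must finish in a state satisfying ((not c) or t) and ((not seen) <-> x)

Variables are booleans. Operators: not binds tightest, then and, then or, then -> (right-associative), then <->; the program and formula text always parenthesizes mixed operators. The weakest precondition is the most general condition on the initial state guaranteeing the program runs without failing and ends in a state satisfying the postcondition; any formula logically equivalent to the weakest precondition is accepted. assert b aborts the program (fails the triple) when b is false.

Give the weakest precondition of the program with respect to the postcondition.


Working backward. After the program, ((not c) or t) and ((not seen) <-> x) must hold.
Before t := not (not seen): ((not c) or seen) and ((not seen) <-> x)
Before h := seen: ((not c) or seen) and ((not seen) <-> x)
Before h := (not c) -> (not c): ((not c) or seen) and ((not seen) <-> x)
Before assert seen: seen and ((not c) or seen) and ((not seen) <-> x)
Answer: WP = seen and ((not c) or seen) and ((not seen) <-> x)


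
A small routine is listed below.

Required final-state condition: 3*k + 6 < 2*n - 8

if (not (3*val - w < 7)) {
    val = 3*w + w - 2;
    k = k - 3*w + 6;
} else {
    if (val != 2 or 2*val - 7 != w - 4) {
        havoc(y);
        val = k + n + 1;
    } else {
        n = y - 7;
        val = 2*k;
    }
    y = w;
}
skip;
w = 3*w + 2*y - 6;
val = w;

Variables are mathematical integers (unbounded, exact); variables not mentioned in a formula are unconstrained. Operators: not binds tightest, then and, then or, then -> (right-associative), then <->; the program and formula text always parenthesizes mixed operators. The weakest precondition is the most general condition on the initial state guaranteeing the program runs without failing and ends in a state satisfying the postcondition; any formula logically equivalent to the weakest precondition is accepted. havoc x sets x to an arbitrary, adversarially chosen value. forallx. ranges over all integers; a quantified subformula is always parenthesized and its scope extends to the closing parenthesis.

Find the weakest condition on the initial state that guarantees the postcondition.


Working backward. After the program, the postcondition 3*k + 6 < 2*n - 8 must hold; in canonical form it is 3*k < 2*n - 14.
Before val := w: 3*k < 2*n - 14
Before w := 3*w + 2*y - 6: 3*k < 2*n - 14
Before skip: 3*k < 2*n - 14
Then branch requires 3*k < 2*n + 9*w - 32; else branch requires ((val != 2 or 2*val != w + 3) -> 3*k < 2*n - 14) and ((not (val != 2 or 2*val != w + 3)) -> 3*k < 2*y - 28).
Before the if: ((not (3*val < w + 7)) -> 3*k < 2*n + 9*w - 32) and (3*val < w + 7 -> (((val != 2 or 2*val != w + 3) -> 3*k < 2*n - 14) and ((not (val != 2 or 2*val != w + 3)) -> 3*k < 2*y - 28)))
Answer: WP = ((not (3*val < w + 7)) -> 3*k < 2*n + 9*w - 32) and (3*val < w + 7 -> (((val != 2 or 2*val != w + 3) -> 3*k < 2*n - 14) and ((not (val != 2 or 2*val != w + 3)) -> 3*k < 2*y - 28)))


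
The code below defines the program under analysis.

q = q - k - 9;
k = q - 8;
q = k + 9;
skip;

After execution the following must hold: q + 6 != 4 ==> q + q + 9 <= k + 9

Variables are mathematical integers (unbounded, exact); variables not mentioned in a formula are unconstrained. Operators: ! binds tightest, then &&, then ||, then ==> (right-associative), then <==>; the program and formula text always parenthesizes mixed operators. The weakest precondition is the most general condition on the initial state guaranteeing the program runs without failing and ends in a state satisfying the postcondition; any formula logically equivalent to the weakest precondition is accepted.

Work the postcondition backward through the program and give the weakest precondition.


Working backward. After the program, the postcondition q + 6 != 4 ==> q + q + 9 <= k + 9 must hold; in canonical form it is q != -2 ==> 2*q <= k.
Before skip: q != -2 ==> 2*q <= k
Before q := k + 9: k != -11 ==> k <= -18
Before k := q - 8: q != -3 ==> q <= -10
Before q := q - k - 9: q != k + 6 ==> q <= k - 1
Answer: WP = q != k + 6 ==> q <= k - 1


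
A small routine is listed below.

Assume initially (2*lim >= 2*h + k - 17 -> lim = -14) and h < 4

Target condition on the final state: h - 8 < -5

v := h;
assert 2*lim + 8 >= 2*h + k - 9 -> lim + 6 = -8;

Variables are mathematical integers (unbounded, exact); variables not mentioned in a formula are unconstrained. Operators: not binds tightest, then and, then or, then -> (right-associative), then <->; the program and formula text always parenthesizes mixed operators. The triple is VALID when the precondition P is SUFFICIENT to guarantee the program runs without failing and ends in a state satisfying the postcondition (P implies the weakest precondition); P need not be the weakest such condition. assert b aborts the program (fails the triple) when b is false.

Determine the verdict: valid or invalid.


Working backward. After the program, the postcondition h - 8 < -5 must hold; in canonical form it is h < 3.
Before assert 2*lim + 8 >= 2*h + k - 9 -> lim + 6 = -8: (2*lim >= 2*h + k - 17 -> lim = -14) and h < 3
Before v := h: (2*lim >= 2*h + k - 17 -> lim = -14) and h < 3
The weakest precondition is (2*lim >= 2*h + k - 17 -> lim = -14) and h < 3.
Check whether (2*lim >= 2*h + k - 17 -> lim = -14) and h < 4 implies it.
Countermodel: at the initial state h = 3, k = -14, lim = -13, the precondition holds but the weakest precondition fails.
Answer: invalid
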